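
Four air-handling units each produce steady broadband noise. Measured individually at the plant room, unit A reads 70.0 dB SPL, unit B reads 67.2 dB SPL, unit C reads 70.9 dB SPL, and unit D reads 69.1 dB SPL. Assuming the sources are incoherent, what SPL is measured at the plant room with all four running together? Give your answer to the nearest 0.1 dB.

Incoherent sources sum as intensities:
L_total = 10·log₁₀(10^(70.0/10) + 10^(67.2/10) + 10^(70.9/10) + 10^(69.1/10)) = 10·log₁₀(35680000) = 75.5 dB SPL.

75.5 dB SPL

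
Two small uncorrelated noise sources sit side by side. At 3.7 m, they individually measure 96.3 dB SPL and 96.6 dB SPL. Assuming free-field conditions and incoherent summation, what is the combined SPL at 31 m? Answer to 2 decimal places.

81.00 dB SPL

Combined at 3.7 m: 10·log₁₀(10^(96.3/10)+10^(96.6/10)) = 99.463 dB SPL.
Then apply −20·log₁₀(31/3.7) = -18.463 dB → 81.00 dB SPL.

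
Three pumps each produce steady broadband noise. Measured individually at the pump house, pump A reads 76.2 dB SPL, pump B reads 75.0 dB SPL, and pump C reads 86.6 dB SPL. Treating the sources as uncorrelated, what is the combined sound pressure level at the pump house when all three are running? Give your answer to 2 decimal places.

Incoherent sources sum as intensities:
L_total = 10·log₁₀(10^(76.2/10) + 10^(75.0/10) + 10^(86.6/10)) = 10·log₁₀(530400000) = 87.25 dB SPL.

87.25 dB SPL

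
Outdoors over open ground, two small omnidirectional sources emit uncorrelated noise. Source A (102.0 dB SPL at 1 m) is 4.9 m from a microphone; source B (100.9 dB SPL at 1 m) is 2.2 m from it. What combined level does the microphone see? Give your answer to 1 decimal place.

95.1 dB SPL

At the listener: L_A = 102.0 − 20·log₁₀(4.9) = 88.20 dB; L_B = 100.9 − 20·log₁₀(2.2) = 94.05 dB.
Combined: 10·log₁₀(10^(88.20/10)+10^(94.05/10)) = 95.1 dB SPL.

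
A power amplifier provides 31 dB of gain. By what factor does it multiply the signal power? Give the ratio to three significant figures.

1260

Power ratio = 10^(dB/10).
10^(31/10) = 10^(3.100) = 1260.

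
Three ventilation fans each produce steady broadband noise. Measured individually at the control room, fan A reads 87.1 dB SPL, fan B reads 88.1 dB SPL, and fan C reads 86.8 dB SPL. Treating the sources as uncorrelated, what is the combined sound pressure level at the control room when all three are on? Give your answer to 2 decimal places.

92.14 dB SPL

Incoherent sources sum as intensities:
L_total = 10·log₁₀(10^(87.1/10) + 10^(88.1/10) + 10^(86.8/10)) = 10·log₁₀(1637000000) = 92.14 dB SPL.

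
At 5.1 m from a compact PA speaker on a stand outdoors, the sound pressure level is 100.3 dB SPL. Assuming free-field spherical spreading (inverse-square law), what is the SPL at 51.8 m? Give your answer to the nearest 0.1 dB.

80.2 dB SPL

Free-field point source: level drops by 20·log₁₀ of the distance ratio.
ΔL = −20·log₁₀(51.8/5.1) = -20.14 dB, so L₂ = 100.3 + (-20.14) = 80.2 dB SPL.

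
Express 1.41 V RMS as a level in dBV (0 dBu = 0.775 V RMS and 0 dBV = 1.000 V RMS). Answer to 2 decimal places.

dBV = 20·log₁₀(V / 1.000 V).
20·log₁₀(1.41/1.000) = +2.98 dBV.

+2.98 dBV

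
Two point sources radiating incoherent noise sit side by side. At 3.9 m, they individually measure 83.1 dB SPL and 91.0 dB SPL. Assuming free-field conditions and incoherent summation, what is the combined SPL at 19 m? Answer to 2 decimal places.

Combined at 3.9 m: 10·log₁₀(10^(83.1/10)+10^(91.0/10)) = 91.653 dB SPL.
Then apply −20·log₁₀(19/3.9) = -13.754 dB → 77.90 dB SPL.

77.90 dB SPL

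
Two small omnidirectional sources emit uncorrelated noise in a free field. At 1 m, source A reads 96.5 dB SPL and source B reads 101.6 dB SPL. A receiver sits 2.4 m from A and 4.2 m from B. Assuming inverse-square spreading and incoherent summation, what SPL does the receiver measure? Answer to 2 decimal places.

At the listener: L_A = 96.5 − 20·log₁₀(2.4) = 88.896 dB; L_B = 101.6 − 20·log₁₀(4.2) = 89.135 dB.
Combined: 10·log₁₀(10^(88.896/10)+10^(89.135/10)) = 92.03 dB SPL.

92.03 dB SPL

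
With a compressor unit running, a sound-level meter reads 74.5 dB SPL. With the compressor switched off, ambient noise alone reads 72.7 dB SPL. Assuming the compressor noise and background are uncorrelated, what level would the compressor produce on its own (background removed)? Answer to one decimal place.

Background correction is a power subtraction:
L_src = 10·log₁₀(10^(74.5/10) − 10^(72.7/10)) = 10·log₁₀(9563000) = 69.8 dB SPL.

69.8 dB SPL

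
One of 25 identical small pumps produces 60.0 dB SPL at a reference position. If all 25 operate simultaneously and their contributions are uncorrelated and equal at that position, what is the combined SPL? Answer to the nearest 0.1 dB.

74.0 dB SPL

25 equal incoherent sources raise the level by 10·log₁₀(25) = 13.98 dB.
L_total = 60.0 + 13.98 = 74.0 dB SPL.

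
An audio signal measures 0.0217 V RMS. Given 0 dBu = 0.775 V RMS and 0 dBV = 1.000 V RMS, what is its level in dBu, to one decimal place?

dBu = 20·log₁₀(V / 0.775 V).
20·log₁₀(0.0217/0.775) = -31.1 dBu.

-31.1 dBu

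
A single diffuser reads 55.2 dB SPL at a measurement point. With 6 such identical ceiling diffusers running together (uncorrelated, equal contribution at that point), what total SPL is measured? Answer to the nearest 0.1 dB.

6 equal incoherent sources raise the level by 10·log₁₀(6) = 7.78 dB.
L_total = 55.2 + 7.78 = 63.0 dB SPL.

63.0 dB SPL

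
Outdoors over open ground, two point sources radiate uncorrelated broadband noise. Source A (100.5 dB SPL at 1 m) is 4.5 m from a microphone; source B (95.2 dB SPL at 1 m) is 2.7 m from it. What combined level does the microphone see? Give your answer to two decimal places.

At the listener: L_A = 100.5 − 20·log₁₀(4.5) = 87.436 dB; L_B = 95.2 − 20·log₁₀(2.7) = 86.573 dB.
Combined: 10·log₁₀(10^(87.436/10)+10^(86.573/10)) = 90.04 dB SPL.

90.04 dB SPL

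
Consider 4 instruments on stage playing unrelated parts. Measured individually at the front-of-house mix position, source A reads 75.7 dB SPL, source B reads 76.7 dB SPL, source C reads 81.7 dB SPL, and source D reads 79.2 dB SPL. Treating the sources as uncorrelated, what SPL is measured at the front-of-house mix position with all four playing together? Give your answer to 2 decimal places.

Add the sources as powers (linear), then convert back to dB:
L_total = 10·log₁₀(10^(75.7/10) + 10^(76.7/10) + 10^(81.7/10) + 10^(79.2/10)) = 10·log₁₀(315000000) = 84.98 dB SPL.

84.98 dB SPL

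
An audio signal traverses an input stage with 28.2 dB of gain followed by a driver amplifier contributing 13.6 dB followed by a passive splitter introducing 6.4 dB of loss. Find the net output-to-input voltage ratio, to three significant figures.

58.9

Net gain = 28.2 + 13.6 + (−6.4) = 35.4 dB.
Voltage ratio = 10^(35.4/20) = 58.9.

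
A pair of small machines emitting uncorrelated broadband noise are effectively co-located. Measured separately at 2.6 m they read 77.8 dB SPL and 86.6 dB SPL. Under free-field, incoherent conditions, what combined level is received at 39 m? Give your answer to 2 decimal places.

63.62 dB SPL

Combined at 2.6 m: 10·log₁₀(10^(77.8/10)+10^(86.6/10)) = 87.138 dB SPL.
Then apply −20·log₁₀(39/2.6) = -23.522 dB → 63.62 dB SPL.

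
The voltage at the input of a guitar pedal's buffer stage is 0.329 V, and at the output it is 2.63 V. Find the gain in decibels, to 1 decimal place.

18.1 dB

Voltage ratio → dB uses the 20·log₁₀ form:
20·log₁₀(2.63/0.329) = 20·log₁₀(7.994) = 18.1 dB.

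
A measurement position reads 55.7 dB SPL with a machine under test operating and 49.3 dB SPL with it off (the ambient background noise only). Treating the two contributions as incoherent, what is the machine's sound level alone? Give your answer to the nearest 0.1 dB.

Remove the background by subtracting linear intensities:
L_src = 10·log₁₀(10^(55.7/10) − 10^(49.3/10)) = 10·log₁₀(286400) = 54.6 dB SPL.

54.6 dB SPL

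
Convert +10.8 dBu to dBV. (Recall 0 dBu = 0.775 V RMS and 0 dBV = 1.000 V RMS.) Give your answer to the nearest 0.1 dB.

+8.6 dBV

The offset between the scales is 20·log₁₀(0.775/1.000) = −2.214 dB.
So dBV = +10.8 − 2.214 = +8.6 dBV.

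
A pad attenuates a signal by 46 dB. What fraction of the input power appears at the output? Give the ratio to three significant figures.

0.0000251

Power ratio = 10^(dB/10).
10^(-46/10) = 10^(-4.600) = 0.0000251.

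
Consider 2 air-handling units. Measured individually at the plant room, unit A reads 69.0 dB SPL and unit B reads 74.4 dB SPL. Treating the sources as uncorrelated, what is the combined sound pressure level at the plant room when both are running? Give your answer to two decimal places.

75.50 dB SPL

Uncorrelated sources add in intensity (power), not in dB.
L_total = 10·log₁₀(10^(69.0/10) + 10^(74.4/10)) = 10·log₁₀(35490000) = 75.50 dB SPL.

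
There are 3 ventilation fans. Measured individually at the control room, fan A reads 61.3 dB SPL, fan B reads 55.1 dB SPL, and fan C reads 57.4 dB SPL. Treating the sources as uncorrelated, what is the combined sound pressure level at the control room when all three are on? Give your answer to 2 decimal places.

Incoherent sources sum as intensities:
L_total = 10·log₁₀(10^(61.3/10) + 10^(55.1/10) + 10^(57.4/10)) = 10·log₁₀(2222000) = 63.47 dB SPL.

63.47 dB SPL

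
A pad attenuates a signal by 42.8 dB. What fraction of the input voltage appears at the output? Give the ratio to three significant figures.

Voltage ratio = 10^(dB/20).
10^(-42.8/20) = 10^(-2.140) = 0.00724.

0.00724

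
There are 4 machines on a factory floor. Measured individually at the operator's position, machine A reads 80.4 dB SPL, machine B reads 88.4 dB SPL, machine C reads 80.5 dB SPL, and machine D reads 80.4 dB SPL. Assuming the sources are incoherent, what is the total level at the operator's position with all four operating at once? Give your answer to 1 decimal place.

Uncorrelated sources add in intensity (power), not in dB.
L_total = 10·log₁₀(10^(80.4/10) + 10^(88.4/10) + 10^(80.5/10) + 10^(80.4/10)) = 10·log₁₀(1023000000) = 90.1 dB SPL.

90.1 dB SPL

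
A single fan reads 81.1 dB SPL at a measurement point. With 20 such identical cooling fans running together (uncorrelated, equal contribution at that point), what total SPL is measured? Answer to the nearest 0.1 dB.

20 equal incoherent sources raise the level by 10·log₁₀(20) = 13.01 dB.
L_total = 81.1 + 13.01 = 94.1 dB SPL.

94.1 dB SPL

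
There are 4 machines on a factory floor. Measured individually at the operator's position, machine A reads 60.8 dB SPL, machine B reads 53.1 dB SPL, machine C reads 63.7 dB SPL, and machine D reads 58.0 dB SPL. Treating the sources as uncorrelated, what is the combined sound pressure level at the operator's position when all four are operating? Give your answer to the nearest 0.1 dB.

Add the sources as powers (linear), then convert back to dB:
L_total = 10·log₁₀(10^(60.8/10) + 10^(53.1/10) + 10^(63.7/10) + 10^(58.0/10)) = 10·log₁₀(4382000) = 66.4 dB SPL.

66.4 dB SPL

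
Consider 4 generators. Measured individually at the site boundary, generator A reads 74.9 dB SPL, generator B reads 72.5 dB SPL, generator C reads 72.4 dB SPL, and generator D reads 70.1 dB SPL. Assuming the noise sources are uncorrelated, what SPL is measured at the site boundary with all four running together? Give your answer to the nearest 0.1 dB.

78.8 dB SPL

Uncorrelated sources add in intensity (power), not in dB.
L_total = 10·log₁₀(10^(74.9/10) + 10^(72.5/10) + 10^(72.4/10) + 10^(70.1/10)) = 10·log₁₀(76300000) = 78.8 dB SPL.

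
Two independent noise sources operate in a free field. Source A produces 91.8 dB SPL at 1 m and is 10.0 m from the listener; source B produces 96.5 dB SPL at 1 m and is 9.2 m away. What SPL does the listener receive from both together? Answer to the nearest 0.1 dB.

At the listener: L_A = 91.8 − 20·log₁₀(10.0) = 71.80 dB; L_B = 96.5 − 20·log₁₀(9.2) = 77.22 dB.
Combined: 10·log₁₀(10^(71.80/10)+10^(77.22/10)) = 78.3 dB SPL.

78.3 dB SPL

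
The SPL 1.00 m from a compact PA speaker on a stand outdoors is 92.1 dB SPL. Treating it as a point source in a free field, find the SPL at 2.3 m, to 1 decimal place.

84.9 dB SPL

Free-field point source: level drops by 20·log₁₀ of the distance ratio.
ΔL = −20·log₁₀(2.3/1.00) = -7.23 dB, so L₂ = 92.1 + (-7.23) = 84.9 dB SPL.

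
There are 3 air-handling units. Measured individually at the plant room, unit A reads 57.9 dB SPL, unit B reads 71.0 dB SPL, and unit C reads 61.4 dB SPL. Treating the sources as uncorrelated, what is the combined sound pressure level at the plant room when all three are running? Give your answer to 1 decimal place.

71.6 dB SPL

Incoherent sources sum as intensities:
L_total = 10·log₁₀(10^(57.9/10) + 10^(71.0/10) + 10^(61.4/10)) = 10·log₁₀(14590000) = 71.6 dB SPL.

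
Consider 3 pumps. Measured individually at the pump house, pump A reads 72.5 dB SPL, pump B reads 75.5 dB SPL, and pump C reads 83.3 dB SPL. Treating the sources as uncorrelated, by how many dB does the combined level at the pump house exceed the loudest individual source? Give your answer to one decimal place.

Uncorrelated sources add in intensity (power), not in dB.
L_total = 10·log₁₀(10^(72.5/10) + 10^(75.5/10) + 10^(83.3/10)) = 84.27 dB SPL.
Excess over the loudest (83.3 dB): 84.27 − 83.3 = 1.0 dB.

1.0 dB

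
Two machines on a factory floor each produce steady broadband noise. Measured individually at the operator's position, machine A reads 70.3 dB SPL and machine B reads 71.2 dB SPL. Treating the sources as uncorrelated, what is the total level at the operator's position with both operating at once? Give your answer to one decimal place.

Uncorrelated sources add in intensity (power), not in dB.
L_total = 10·log₁₀(10^(70.3/10) + 10^(71.2/10)) = 10·log₁₀(23900000) = 73.8 dB SPL.

73.8 dB SPL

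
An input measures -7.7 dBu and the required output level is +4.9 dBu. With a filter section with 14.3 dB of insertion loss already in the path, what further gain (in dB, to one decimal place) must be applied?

The required make-up gain is the shortfall in the dB sum.
G = +4.9 − (-7.7) + 14.3 = 26.9 dB.

26.9 dB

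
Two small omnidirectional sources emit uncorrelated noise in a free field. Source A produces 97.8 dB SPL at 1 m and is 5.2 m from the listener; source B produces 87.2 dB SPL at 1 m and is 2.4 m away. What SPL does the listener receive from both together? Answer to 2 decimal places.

84.97 dB SPL

At the listener: L_A = 97.8 − 20·log₁₀(5.2) = 83.480 dB; L_B = 87.2 − 20·log₁₀(2.4) = 79.596 dB.
Combined: 10·log₁₀(10^(83.480/10)+10^(79.596/10)) = 84.97 dB SPL.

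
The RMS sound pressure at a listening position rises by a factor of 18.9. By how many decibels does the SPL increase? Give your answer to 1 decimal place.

25.5 dB

Sound pressure is an amplitude quantity: ΔL = 20·log₁₀(p₂/p₁).
20·log₁₀(18.9) = 25.5 dB.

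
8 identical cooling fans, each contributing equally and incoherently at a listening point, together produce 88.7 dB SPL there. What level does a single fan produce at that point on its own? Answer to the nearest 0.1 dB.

8 equal incoherent sources add 10·log₁₀(8) = 9.03 dB over one source.
L_one = 88.7 − 9.03 = 79.7 dB SPL.

79.7 dB SPL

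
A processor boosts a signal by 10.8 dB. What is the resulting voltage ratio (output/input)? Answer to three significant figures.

Voltage ratio = 10^(dB/20).
10^(10.8/20) = 10^(0.5400) = 3.47.

3.47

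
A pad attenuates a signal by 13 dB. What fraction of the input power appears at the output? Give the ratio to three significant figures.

Power ratio = 10^(dB/10).
10^(-13/10) = 10^(-1.300) = 0.0501.

0.0501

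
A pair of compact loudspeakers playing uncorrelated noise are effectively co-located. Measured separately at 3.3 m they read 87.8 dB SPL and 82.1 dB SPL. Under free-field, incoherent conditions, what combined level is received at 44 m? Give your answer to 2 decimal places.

66.34 dB SPL

Combined at 3.3 m: 10·log₁₀(10^(87.8/10)+10^(82.1/10)) = 88.835 dB SPL.
Then apply −20·log₁₀(44/3.3) = -22.499 dB → 66.34 dB SPL.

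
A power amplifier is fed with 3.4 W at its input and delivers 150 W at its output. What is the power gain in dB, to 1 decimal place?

Power is a power quantity, so gain = 10·log₁₀(P_out/P_in).
10·log₁₀(150/3.4) = 10·log₁₀(44.12) = 16.4 dB.

16.4 dB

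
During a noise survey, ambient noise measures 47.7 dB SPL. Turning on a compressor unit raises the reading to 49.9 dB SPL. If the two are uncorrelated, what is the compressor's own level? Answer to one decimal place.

45.9 dB SPL

Subtract intensities: L_src = 10·log₁₀(10^(L_total/10) − 10^(L_bg/10)).
L_src = 10·log₁₀(10^(49.9/10) − 10^(47.7/10)) = 10·log₁₀(38840) = 45.9 dB SPL.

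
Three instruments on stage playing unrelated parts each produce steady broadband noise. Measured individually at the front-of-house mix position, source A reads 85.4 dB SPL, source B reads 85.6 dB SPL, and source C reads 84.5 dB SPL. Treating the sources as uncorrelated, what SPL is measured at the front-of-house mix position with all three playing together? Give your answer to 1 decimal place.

90.0 dB SPL

Incoherent sources sum as intensities:
L_total = 10·log₁₀(10^(85.4/10) + 10^(85.6/10) + 10^(84.5/10)) = 10·log₁₀(991700000) = 90.0 dB SPL.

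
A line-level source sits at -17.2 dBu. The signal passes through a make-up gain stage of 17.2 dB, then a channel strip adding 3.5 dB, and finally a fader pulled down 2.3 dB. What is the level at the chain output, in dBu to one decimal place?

+1.2 dBu

Cascaded gains and losses add directly in dB.
-17.2 + 17.2 + 3.5 − 2.3 = +1.2 dBu.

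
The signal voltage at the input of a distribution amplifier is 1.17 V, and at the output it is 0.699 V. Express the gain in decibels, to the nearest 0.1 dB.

Voltage is an amplitude quantity, so gain = 20·log₁₀(V_out/V_in).
20·log₁₀(0.699/1.17) = 20·log₁₀(0.5974) = -4.5 dB.

-4.5 dB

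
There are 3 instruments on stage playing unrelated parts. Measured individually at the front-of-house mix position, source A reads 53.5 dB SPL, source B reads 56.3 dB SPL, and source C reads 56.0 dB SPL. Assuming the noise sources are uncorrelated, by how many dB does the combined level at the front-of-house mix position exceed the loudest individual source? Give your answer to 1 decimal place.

3.9 dB

Add the sources as powers (linear), then convert back to dB:
L_total = 10·log₁₀(10^(53.5/10) + 10^(56.3/10) + 10^(56.0/10)) = 60.21 dB SPL.
Excess over the loudest (56.3 dB): 60.21 − 56.3 = 3.9 dB.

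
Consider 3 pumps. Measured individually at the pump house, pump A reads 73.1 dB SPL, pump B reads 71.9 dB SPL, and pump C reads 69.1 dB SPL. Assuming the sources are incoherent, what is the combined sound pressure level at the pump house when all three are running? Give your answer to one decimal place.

76.4 dB SPL

Add the sources as powers (linear), then convert back to dB:
L_total = 10·log₁₀(10^(73.1/10) + 10^(71.9/10) + 10^(69.1/10)) = 10·log₁₀(44030000) = 76.4 dB SPL.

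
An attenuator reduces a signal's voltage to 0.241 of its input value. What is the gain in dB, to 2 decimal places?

-12.36 dB

Voltage is an amplitude quantity, so gain = 20·log₁₀(V_out/V_in).
20·log₁₀(0.241) = -12.36 dB.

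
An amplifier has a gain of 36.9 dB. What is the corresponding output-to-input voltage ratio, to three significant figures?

70.0

Voltage ratio = 10^(dB/20).
10^(36.9/20) = 10^(1.845) = 70.0.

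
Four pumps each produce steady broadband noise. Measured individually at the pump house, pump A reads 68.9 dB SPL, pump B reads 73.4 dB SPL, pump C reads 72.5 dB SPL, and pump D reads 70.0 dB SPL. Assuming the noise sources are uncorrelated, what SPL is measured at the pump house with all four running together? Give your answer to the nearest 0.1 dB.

77.6 dB SPL

Incoherent sources sum as intensities:
L_total = 10·log₁₀(10^(68.9/10) + 10^(73.4/10) + 10^(72.5/10) + 10^(70.0/10)) = 10·log₁₀(57420000) = 77.6 dB SPL.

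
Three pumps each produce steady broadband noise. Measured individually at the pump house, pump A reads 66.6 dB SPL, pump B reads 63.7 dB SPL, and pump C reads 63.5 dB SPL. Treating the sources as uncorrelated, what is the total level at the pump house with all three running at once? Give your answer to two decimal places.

Uncorrelated sources add in intensity (power), not in dB.
L_total = 10·log₁₀(10^(66.6/10) + 10^(63.7/10) + 10^(63.5/10)) = 10·log₁₀(9154000) = 69.62 dB SPL.

69.62 dB SPL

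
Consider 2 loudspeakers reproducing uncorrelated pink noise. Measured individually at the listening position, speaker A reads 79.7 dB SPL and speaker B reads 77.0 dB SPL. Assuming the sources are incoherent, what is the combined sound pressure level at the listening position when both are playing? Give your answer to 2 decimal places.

Add the sources as powers (linear), then convert back to dB:
L_total = 10·log₁₀(10^(79.7/10) + 10^(77.0/10)) = 10·log₁₀(143400000) = 81.57 dB SPL.

81.57 dB SPL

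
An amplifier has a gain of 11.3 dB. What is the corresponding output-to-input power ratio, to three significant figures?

13.5

Power ratio = 10^(dB/10).
10^(11.3/10) = 10^(1.130) = 13.5.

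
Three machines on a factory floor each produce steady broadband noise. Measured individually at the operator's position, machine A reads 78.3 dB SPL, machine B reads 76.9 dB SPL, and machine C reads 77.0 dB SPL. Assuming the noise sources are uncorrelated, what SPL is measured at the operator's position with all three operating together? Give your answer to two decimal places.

82.22 dB SPL

Add the sources as powers (linear), then convert back to dB:
L_total = 10·log₁₀(10^(78.3/10) + 10^(76.9/10) + 10^(77.0/10)) = 10·log₁₀(166700000) = 82.22 dB SPL.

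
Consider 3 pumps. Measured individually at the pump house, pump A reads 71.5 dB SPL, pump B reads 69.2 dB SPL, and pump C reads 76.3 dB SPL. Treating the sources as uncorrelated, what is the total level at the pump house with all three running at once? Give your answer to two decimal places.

78.14 dB SPL

Incoherent sources sum as intensities:
L_total = 10·log₁₀(10^(71.5/10) + 10^(69.2/10) + 10^(76.3/10)) = 10·log₁₀(65100000) = 78.14 dB SPL.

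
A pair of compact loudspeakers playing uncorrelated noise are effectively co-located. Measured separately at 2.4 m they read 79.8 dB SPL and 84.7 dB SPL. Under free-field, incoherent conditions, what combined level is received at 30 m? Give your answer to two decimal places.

Combined at 2.4 m: 10·log₁₀(10^(79.8/10)+10^(84.7/10)) = 85.918 dB SPL.
Then apply −20·log₁₀(30/2.4) = -21.938 dB → 63.98 dB SPL.

63.98 dB SPL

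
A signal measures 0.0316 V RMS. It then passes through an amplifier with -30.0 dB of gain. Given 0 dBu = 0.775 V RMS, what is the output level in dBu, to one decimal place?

Input level: 20·log₁₀(0.0316/0.775) = -27.79 dBu.
Output: -27.79 − 30.0 = -57.8 dBu.

-57.8 dBu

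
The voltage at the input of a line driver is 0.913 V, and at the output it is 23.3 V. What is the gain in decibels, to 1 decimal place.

28.1 dB

Voltage ratio → dB uses the 20·log₁₀ form:
20·log₁₀(23.3/0.913) = 20·log₁₀(25.52) = 28.1 dB.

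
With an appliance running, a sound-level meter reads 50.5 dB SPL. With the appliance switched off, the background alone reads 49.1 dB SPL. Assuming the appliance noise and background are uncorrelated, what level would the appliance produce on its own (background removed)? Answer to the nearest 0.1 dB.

44.9 dB SPL

Remove the background by subtracting linear intensities:
L_src = 10·log₁₀(10^(50.5/10) − 10^(49.1/10)) = 10·log₁₀(30920) = 44.9 dB SPL.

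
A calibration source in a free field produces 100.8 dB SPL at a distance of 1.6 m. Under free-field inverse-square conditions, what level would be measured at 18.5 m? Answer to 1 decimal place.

Inverse-square spreading gives ΔL = −20·log₁₀(d₂/d₁).
ΔL = −20·log₁₀(18.5/1.6) = -21.26 dB, so L₂ = 100.8 + (-21.26) = 79.5 dB SPL.

79.5 dB SPL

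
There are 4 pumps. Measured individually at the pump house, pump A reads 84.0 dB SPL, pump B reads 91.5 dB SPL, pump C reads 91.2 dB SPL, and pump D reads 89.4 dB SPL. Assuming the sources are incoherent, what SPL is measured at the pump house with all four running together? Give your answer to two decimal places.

95.86 dB SPL

Incoherent sources sum as intensities:
L_total = 10·log₁₀(10^(84.0/10) + 10^(91.5/10) + 10^(91.2/10) + 10^(89.4/10)) = 10·log₁₀(3853000000) = 95.86 dB SPL.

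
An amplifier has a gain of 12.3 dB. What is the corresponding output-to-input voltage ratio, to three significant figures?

4.12

Voltage ratio = 10^(dB/20).
10^(12.3/20) = 10^(0.6150) = 4.12.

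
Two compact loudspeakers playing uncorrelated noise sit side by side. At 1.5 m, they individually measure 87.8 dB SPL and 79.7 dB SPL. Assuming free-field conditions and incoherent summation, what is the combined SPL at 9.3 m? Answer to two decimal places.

Combined at 1.5 m: 10·log₁₀(10^(87.8/10)+10^(79.7/10)) = 88.425 dB SPL.
Then apply −20·log₁₀(9.3/1.5) = -15.848 dB → 72.58 dB SPL.

72.58 dB SPL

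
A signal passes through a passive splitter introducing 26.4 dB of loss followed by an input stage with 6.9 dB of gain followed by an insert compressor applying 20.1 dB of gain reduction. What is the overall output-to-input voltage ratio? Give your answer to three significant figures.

0.0105

Net gain = (−26.4) + 6.9 + (−20.1) = -39.6 dB.
Voltage ratio = 10^(-39.6/20) = 0.0105.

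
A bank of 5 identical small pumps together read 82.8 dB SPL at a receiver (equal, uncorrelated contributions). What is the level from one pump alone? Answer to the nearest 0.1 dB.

5 equal incoherent sources add 10·log₁₀(5) = 6.99 dB over one source.
L_one = 82.8 − 6.99 = 75.8 dB SPL.

75.8 dB SPL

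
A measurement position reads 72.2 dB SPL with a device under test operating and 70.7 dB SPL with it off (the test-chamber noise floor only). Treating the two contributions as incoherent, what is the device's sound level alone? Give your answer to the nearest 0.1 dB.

Remove the background by subtracting linear intensities:
L_src = 10·log₁₀(10^(72.2/10) − 10^(70.7/10)) = 10·log₁₀(4847000) = 66.9 dB SPL.

66.9 dB SPL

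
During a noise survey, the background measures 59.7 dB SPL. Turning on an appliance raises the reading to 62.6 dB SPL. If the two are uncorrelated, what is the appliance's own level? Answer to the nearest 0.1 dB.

Subtract intensities: L_src = 10·log₁₀(10^(L_total/10) − 10^(L_bg/10)).
L_src = 10·log₁₀(10^(62.6/10) − 10^(59.7/10)) = 10·log₁₀(886400) = 59.5 dB SPL.

59.5 dB SPL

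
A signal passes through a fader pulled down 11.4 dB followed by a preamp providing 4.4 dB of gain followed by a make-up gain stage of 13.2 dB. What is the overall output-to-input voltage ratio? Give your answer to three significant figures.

2.04

Net gain = (−11.4) + 4.4 + 13.2 = 6.2 dB.
Voltage ratio = 10^(6.2/20) = 2.04.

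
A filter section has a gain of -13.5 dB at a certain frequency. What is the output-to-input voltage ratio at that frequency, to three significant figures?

Voltage ratio = 10^(dB/20).
10^(-13.5/20) = 10^(-0.6750) = 0.211.

0.211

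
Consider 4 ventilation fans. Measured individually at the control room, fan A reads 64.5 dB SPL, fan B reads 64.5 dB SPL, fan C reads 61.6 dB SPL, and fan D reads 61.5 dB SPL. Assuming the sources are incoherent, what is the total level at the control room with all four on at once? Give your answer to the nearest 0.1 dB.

Incoherent sources sum as intensities:
L_total = 10·log₁₀(10^(64.5/10) + 10^(64.5/10) + 10^(61.6/10) + 10^(61.5/10)) = 10·log₁₀(8495000) = 69.3 dB SPL.

69.3 dB SPL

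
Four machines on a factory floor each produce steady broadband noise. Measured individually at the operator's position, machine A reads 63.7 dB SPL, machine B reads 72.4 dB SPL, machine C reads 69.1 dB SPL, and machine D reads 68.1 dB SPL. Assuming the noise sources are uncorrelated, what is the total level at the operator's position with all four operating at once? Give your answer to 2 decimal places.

Incoherent sources sum as intensities:
L_total = 10·log₁₀(10^(63.7/10) + 10^(72.4/10) + 10^(69.1/10) + 10^(68.1/10)) = 10·log₁₀(34310000) = 75.35 dB SPL.

75.35 dB SPL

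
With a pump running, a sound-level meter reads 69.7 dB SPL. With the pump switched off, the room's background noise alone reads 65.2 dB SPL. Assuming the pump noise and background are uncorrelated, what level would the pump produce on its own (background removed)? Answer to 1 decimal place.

Remove the background by subtracting linear intensities:
L_src = 10·log₁₀(10^(69.7/10) − 10^(65.2/10)) = 10·log₁₀(6021000) = 67.8 dB SPL.

67.8 dB SPL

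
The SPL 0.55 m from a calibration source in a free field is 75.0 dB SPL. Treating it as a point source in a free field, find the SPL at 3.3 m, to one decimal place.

59.4 dB SPL

Inverse-square spreading gives ΔL = −20·log₁₀(d₂/d₁).
ΔL = −20·log₁₀(3.3/0.55) = -15.56 dB, so L₂ = 75.0 + (-15.56) = 59.4 dB SPL.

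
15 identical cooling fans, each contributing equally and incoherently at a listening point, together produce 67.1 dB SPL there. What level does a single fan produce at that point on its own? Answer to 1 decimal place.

15 equal incoherent sources add 10·log₁₀(15) = 11.76 dB over one source.
L_one = 67.1 − 11.76 = 55.3 dB SPL.

55.3 dB SPL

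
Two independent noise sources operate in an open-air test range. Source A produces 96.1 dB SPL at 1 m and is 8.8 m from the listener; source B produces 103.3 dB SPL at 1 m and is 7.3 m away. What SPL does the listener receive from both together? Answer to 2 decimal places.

At the listener: L_A = 96.1 − 20·log₁₀(8.8) = 77.210 dB; L_B = 103.3 − 20·log₁₀(7.3) = 86.034 dB.
Combined: 10·log₁₀(10^(77.210/10)+10^(86.034/10)) = 86.57 dB SPL.

86.57 dB SPL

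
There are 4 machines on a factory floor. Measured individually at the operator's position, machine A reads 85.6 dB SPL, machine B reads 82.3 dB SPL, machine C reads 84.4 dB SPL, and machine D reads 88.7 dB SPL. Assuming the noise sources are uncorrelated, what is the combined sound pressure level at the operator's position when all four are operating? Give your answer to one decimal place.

91.9 dB SPL

Add the sources as powers (linear), then convert back to dB:
L_total = 10·log₁₀(10^(85.6/10) + 10^(82.3/10) + 10^(84.4/10) + 10^(88.7/10)) = 10·log₁₀(1550000000) = 91.9 dB SPL.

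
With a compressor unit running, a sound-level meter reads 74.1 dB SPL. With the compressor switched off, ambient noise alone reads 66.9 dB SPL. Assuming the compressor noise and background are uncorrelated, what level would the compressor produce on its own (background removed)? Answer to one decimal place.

73.2 dB SPL

Subtract intensities: L_src = 10·log₁₀(10^(L_total/10) − 10^(L_bg/10)).
L_src = 10·log₁₀(10^(74.1/10) − 10^(66.9/10)) = 10·log₁₀(20810000) = 73.2 dB SPL.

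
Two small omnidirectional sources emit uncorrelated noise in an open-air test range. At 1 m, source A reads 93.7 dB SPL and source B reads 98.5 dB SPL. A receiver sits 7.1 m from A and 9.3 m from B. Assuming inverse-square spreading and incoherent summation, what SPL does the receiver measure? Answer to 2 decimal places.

At the listener: L_A = 93.7 − 20·log₁₀(7.1) = 76.675 dB; L_B = 98.5 − 20·log₁₀(9.3) = 79.130 dB.
Combined: 10·log₁₀(10^(76.675/10)+10^(79.130/10)) = 81.08 dB SPL.

81.08 dB SPL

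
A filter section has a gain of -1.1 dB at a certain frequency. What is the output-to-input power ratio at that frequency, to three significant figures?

Power ratio = 10^(dB/10).
10^(-1.1/10) = 10^(-0.1100) = 0.776.

0.776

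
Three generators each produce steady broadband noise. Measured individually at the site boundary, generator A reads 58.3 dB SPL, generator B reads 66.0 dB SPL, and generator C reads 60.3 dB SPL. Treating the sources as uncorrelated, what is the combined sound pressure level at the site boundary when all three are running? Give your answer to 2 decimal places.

67.58 dB SPL

Incoherent sources sum as intensities:
L_total = 10·log₁₀(10^(58.3/10) + 10^(66.0/10) + 10^(60.3/10)) = 10·log₁₀(5729000) = 67.58 dB SPL.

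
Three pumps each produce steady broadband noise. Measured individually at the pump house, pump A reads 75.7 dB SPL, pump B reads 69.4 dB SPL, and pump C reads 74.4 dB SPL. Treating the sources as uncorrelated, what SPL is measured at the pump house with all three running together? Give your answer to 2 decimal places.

78.66 dB SPL

Add the sources as powers (linear), then convert back to dB:
L_total = 10·log₁₀(10^(75.7/10) + 10^(69.4/10) + 10^(74.4/10)) = 10·log₁₀(73410000) = 78.66 dB SPL.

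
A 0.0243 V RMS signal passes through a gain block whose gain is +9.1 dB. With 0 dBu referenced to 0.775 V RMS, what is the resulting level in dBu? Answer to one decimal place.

-21.0 dBu

Input level: 20·log₁₀(0.0243/0.775) = -30.07 dBu.
Output: -30.07 + 9.1 = -21.0 dBu.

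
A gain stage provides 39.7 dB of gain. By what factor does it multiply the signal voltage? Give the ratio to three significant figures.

Voltage ratio = 10^(dB/20).
10^(39.7/20) = 10^(1.985) = 96.6.

96.6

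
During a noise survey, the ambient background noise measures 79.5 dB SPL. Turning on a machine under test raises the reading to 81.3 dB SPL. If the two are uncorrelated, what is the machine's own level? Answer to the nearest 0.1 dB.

Remove the background by subtracting linear intensities:
L_src = 10·log₁₀(10^(81.3/10) − 10^(79.5/10)) = 10·log₁₀(45770000) = 76.6 dB SPL.

76.6 dB SPL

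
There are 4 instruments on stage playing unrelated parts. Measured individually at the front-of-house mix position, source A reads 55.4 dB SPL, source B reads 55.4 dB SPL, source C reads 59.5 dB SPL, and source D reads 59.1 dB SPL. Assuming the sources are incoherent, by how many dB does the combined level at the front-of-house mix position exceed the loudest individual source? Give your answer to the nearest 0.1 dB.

Incoherent sources sum as intensities:
L_total = 10·log₁₀(10^(55.4/10) + 10^(55.4/10) + 10^(59.5/10) + 10^(59.1/10)) = 63.80 dB SPL.
Excess over the loudest (59.5 dB): 63.80 − 59.5 = 4.3 dB.

4.3 dB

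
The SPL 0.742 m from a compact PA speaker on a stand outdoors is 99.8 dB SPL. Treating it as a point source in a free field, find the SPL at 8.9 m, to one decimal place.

Free-field point source: level drops by 20·log₁₀ of the distance ratio.
ΔL = −20·log₁₀(8.9/0.742) = -21.58 dB, so L₂ = 99.8 + (-21.58) = 78.2 dB SPL.

78.2 dB SPL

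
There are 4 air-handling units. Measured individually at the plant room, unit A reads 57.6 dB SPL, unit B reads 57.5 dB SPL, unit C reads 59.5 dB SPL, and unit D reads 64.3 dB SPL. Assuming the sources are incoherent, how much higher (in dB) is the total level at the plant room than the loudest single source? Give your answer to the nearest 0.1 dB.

Uncorrelated sources add in intensity (power), not in dB.
L_total = 10·log₁₀(10^(57.6/10) + 10^(57.5/10) + 10^(59.5/10) + 10^(64.3/10)) = 66.74 dB SPL.
Excess over the loudest (64.3 dB): 66.74 − 64.3 = 2.4 dB.

2.4 dB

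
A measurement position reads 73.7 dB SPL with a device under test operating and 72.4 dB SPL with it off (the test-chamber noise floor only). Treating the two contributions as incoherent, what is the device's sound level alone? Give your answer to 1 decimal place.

67.8 dB SPL

Subtract intensities: L_src = 10·log₁₀(10^(L_total/10) − 10^(L_bg/10)).
L_src = 10·log₁₀(10^(73.7/10) − 10^(72.4/10)) = 10·log₁₀(6064000) = 67.8 dB SPL.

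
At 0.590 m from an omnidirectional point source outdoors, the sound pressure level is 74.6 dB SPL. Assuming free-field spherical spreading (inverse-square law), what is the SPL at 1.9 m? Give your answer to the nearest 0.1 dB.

Inverse-square spreading gives ΔL = −20·log₁₀(d₂/d₁).
ΔL = −20·log₁₀(1.9/0.590) = -10.16 dB, so L₂ = 74.6 + (-10.16) = 64.4 dB SPL.

64.4 dB SPL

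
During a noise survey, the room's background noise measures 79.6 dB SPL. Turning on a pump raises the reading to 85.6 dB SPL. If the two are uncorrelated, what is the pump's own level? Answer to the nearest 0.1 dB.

Subtract intensities: L_src = 10·log₁₀(10^(L_total/10) − 10^(L_bg/10)).
L_src = 10·log₁₀(10^(85.6/10) − 10^(79.6/10)) = 10·log₁₀(271900000) = 84.3 dB SPL.

84.3 dB SPL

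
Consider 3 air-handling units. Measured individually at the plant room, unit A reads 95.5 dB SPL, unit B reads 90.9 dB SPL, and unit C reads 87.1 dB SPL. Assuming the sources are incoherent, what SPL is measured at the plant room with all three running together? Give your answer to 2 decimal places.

97.24 dB SPL

Add the sources as powers (linear), then convert back to dB:
L_total = 10·log₁₀(10^(95.5/10) + 10^(90.9/10) + 10^(87.1/10)) = 10·log₁₀(5291000000) = 97.24 dB SPL.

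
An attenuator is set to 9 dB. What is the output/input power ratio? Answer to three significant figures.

0.126

Power ratio = 10^(dB/10).
10^(-9/10) = 10^(-0.9000) = 0.126.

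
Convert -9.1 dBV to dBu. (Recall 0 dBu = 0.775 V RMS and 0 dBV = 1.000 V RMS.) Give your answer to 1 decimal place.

The offset between the scales is 20·log₁₀(0.775/1.000) = −2.214 dB.
So dBu = -9.1 + 2.214 = -6.9 dBu.

-6.9 dBu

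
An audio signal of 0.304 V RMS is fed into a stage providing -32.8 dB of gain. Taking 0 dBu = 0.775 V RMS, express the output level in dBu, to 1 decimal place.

-40.9 dBu

Input level: 20·log₁₀(0.304/0.775) = -8.13 dBu.
Output: -8.13 − 32.8 = -40.9 dBu.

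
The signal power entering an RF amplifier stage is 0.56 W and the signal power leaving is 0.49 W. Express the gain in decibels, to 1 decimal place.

For a power ratio, dB = 10·log₁₀(P₂/P₁).
10·log₁₀(0.49/0.56) = 10·log₁₀(0.8750) = -0.6 dB.

-0.6 dB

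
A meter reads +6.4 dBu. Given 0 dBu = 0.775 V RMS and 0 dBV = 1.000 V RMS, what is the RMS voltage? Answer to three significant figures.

V = 0.775 V × 10^(+6.4/20).
= 0.775 × 2.089 = 1.62 V.

1.62 V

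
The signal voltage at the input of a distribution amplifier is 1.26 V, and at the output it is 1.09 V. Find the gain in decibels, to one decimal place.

-1.3 dB

Voltage is an amplitude quantity, so gain = 20·log₁₀(V_out/V_in).
20·log₁₀(1.09/1.26) = 20·log₁₀(0.8651) = -1.3 dB.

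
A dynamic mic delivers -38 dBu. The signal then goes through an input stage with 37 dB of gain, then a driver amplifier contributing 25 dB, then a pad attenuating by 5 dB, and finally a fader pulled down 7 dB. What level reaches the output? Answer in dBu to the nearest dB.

+12 dBu

Cascaded gains and losses add directly in dB.
-38 + 37 + 25 − 5 − 7 = +12 dBu.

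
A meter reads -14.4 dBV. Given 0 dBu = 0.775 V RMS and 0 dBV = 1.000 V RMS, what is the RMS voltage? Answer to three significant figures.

V = 1.000 V × 10^(-14.4/20).
= 1.000 × 0.1905 = 0.191 V.

0.191 V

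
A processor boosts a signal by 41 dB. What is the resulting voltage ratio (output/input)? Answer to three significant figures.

Voltage ratio = 10^(dB/20).
10^(41/20) = 10^(2.050) = 112.

112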